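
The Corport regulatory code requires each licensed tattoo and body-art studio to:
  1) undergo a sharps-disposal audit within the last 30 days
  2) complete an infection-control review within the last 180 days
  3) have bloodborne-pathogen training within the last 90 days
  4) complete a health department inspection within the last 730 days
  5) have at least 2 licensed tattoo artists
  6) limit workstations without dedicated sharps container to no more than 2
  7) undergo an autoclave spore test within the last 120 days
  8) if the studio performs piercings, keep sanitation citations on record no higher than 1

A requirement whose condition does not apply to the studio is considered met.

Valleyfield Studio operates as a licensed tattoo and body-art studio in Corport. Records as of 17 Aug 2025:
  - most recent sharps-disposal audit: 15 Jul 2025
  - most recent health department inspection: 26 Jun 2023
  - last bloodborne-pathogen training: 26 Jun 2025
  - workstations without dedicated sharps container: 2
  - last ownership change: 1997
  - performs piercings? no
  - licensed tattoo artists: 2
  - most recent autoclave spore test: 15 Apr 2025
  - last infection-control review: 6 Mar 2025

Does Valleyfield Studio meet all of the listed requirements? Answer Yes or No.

1. sharps-disposal audit 33 days ago vs limit 30 → not met
2. infection-control review 164 days ago vs limit 180 → met
3. bloodborne-pathogen training 52 days ago vs limit 90 → met
4. health department inspection 783 days ago vs limit 730 → not met
5. licensed tattoo artists 2 ≥ 2 → met
6. workstations without dedicated sharps container 2 ≤ 2 → met
7. autoclave spore test 124 days ago vs limit 120 → not met
8. condition 'performs piercings' does not hold → requirement n/a → met
Not met: 1, 4, 7

No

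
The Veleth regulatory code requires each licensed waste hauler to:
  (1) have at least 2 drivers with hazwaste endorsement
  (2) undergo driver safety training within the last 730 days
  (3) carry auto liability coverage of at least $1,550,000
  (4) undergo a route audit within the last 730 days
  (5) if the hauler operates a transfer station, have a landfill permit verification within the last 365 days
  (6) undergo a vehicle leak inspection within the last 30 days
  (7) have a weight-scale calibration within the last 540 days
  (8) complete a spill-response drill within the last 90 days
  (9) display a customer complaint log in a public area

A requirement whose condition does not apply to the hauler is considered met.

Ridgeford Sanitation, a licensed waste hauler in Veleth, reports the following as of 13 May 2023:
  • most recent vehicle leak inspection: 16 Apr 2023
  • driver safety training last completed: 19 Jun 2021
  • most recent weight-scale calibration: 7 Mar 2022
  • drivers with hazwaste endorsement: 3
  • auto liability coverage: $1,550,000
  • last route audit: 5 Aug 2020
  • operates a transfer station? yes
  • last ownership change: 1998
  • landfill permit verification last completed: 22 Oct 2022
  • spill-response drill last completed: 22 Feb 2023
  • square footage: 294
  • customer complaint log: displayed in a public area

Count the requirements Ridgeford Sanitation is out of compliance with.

1

1. drivers with hazwaste endorsement 3 ≥ 2 → met
2. driver safety training 693 days ago vs limit 730 → met
3. auto liability coverage $1,550,000 ≥ $1,550,000 → met
4. route audit 1011 days ago vs limit 730 → not met
5. condition 'operates a transfer station' holds; landfill permit verification 203 days ago vs limit 365 → met
6. vehicle leak inspection 27 days ago vs limit 30 → met
7. weight-scale calibration 432 days ago vs limit 540 → met
8. spill-response drill 80 days ago vs limit 90 → met
9. customer complaint log present → met
Not met: 1 of 9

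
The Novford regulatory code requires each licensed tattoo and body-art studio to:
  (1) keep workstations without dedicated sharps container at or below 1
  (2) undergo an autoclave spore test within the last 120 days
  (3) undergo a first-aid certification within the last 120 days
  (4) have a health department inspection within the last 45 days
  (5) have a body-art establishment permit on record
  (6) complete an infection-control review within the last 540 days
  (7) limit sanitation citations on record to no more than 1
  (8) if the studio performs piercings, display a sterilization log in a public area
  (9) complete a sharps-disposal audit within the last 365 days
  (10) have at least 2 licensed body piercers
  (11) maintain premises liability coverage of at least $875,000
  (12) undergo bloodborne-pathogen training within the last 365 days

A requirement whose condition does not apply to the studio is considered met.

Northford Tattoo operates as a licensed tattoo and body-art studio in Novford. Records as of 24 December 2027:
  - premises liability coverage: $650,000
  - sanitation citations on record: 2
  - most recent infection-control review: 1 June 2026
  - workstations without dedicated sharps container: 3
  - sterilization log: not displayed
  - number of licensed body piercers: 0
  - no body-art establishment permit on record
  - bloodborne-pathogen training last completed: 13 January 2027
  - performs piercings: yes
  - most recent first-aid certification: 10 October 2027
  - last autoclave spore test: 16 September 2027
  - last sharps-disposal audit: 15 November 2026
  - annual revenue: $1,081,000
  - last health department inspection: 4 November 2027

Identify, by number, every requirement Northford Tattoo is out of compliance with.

1. workstations without dedicated sharps container 3 > 1 → not met
2. autoclave spore test 99 days ago vs limit 120 → met
3. first-aid certification 75 days ago vs limit 120 → met
4. health department inspection 50 days ago vs limit 45 → not met
5. body-art establishment permit absent → not met
6. infection-control review 571 days ago vs limit 540 → not met
7. sanitation citations on record 2 > 1 → not met
8. condition 'performs piercings' holds; sterilization log absent → not met
9. sharps-disposal audit 404 days ago vs limit 365 → not met
10. licensed body piercers 0 < 2 → not met
11. premises liability coverage $650,000 < $875,000 → not met
12. bloodborne-pathogen training 345 days ago vs limit 365 → met
Not met: 1, 4, 5, 6, 7, 8, 9, 10, 11

1, 4, 5, 6, 7, 8, 9, 10, 11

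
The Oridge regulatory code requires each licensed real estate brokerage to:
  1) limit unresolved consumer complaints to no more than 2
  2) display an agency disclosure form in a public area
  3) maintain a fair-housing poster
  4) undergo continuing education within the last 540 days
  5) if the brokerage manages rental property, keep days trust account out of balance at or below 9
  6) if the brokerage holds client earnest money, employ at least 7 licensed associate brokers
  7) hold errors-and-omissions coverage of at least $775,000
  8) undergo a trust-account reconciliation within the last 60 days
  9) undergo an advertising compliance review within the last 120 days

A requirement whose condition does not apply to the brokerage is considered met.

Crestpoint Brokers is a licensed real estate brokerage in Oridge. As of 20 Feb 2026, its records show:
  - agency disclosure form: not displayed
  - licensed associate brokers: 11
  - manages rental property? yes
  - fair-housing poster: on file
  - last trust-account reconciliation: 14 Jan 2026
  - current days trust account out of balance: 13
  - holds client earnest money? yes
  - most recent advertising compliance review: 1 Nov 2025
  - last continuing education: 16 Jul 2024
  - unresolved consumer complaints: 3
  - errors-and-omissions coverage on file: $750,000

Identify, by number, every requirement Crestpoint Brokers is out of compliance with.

1. unresolved consumer complaints 3 > 2 → not met
2. agency disclosure form absent → not met
3. fair-housing poster present → met
4. continuing education 584 days ago vs limit 540 → not met
5. condition 'manages rental property' holds; days trust account out of balance 13 > 9 → not met
6. condition 'holds client earnest money' holds; licensed associate brokers 11 ≥ 7 → met
7. errors-and-omissions coverage $750,000 < $775,000 → not met
8. trust-account reconciliation 37 days ago vs limit 60 → met
9. advertising compliance review 111 days ago vs limit 120 → met
Not met: 1, 2, 4, 5, 7

1, 2, 4, 5, 7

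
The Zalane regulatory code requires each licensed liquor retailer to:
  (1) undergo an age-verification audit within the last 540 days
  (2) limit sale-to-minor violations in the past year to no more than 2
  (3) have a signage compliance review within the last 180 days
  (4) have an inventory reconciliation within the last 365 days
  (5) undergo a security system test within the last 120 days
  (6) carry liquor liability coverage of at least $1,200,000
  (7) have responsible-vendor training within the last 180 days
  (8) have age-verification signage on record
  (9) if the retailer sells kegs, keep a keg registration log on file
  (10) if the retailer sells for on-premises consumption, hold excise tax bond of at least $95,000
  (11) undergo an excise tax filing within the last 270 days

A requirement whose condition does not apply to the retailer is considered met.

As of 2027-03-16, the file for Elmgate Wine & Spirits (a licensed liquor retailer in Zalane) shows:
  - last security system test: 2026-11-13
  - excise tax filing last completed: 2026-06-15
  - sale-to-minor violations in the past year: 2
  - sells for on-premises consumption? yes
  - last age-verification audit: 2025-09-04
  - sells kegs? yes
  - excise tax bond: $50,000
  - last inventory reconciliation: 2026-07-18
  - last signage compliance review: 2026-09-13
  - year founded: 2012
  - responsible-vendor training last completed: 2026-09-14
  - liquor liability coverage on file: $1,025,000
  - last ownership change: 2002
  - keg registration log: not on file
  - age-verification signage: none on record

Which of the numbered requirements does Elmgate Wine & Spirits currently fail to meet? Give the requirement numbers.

1, 3, 5, 6, 7, 8, 9, 10, 11

1. age-verification audit 558 days ago vs limit 540 → not met
2. sale-to-minor violations in the past year 2 ≤ 2 → met
3. signage compliance review 184 days ago vs limit 180 → not met
4. inventory reconciliation 241 days ago vs limit 365 → met
5. security system test 123 days ago vs limit 120 → not met
6. liquor liability coverage $1,025,000 < $1,200,000 → not met
7. responsible-vendor training 183 days ago vs limit 180 → not met
8. age-verification signage absent → not met
9. condition 'sells kegs' holds; keg registration log absent → not met
10. condition 'sells for on-premises consumption' holds; excise tax bond $50,000 < $95,000 → not met
11. excise tax filing 274 days ago vs limit 270 → not met
Not met: 1, 3, 5, 6, 7, 8, 9, 10, 11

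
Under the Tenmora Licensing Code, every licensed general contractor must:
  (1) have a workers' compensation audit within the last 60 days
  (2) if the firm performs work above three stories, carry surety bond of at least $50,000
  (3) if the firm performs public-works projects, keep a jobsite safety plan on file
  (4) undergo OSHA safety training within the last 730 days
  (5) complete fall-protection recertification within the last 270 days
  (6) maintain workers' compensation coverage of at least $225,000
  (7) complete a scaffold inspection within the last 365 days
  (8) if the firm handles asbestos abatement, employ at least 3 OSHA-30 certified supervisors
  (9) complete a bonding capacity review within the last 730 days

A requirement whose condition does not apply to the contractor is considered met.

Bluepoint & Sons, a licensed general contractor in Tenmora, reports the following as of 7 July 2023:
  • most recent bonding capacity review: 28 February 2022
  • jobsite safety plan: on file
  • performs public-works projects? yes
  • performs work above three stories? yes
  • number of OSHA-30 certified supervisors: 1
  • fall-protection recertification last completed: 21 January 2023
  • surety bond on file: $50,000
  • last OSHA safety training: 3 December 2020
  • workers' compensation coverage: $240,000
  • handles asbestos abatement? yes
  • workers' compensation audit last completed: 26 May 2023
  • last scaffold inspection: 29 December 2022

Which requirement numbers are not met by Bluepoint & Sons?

1. workers' compensation audit 42 days ago vs limit 60 → met
2. condition 'performs work above three stories' holds; surety bond $50,000 ≥ $50,000 → met
3. condition 'performs public-works projects' holds; jobsite safety plan present → met
4. OSHA safety training 946 days ago vs limit 730 → not met
5. fall-protection recertification 167 days ago vs limit 270 → met
6. workers' compensation coverage $240,000 ≥ $225,000 → met
7. scaffold inspection 190 days ago vs limit 365 → met
8. condition 'handles asbestos abatement' holds; OSHA-30 certified supervisors 1 < 3 → not met
9. bonding capacity review 494 days ago vs limit 730 → met
Not met: 4, 8

4, 8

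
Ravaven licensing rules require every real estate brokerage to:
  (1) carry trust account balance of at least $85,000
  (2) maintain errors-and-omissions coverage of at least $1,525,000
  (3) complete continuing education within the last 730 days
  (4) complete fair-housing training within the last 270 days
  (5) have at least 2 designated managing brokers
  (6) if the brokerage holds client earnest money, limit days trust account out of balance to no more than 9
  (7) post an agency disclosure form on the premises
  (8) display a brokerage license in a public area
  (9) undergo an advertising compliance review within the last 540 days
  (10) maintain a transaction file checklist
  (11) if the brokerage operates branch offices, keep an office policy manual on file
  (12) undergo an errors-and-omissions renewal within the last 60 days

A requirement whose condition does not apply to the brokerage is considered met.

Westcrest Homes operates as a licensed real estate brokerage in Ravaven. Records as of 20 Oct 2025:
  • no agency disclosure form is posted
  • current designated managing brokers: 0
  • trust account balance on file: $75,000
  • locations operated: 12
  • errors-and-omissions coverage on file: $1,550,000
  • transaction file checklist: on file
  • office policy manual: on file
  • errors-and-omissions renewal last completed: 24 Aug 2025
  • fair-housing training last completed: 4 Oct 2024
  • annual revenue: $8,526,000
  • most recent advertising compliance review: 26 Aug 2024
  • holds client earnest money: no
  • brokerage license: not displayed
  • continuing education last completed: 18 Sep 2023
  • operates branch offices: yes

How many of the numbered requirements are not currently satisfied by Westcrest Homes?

6

1. trust account balance $75,000 < $85,000 → not met
2. errors-and-omissions coverage $1,550,000 ≥ $1,525,000 → met
3. continuing education 763 days ago vs limit 730 → not met
4. fair-housing training 381 days ago vs limit 270 → not met
5. designated managing brokers 0 < 2 → not met
6. condition 'holds client earnest money' does not hold → requirement n/a → met
7. agency disclosure form absent → not met
8. brokerage license absent → not met
9. advertising compliance review 420 days ago vs limit 540 → met
10. transaction file checklist present → met
11. condition 'operates branch offices' holds; office policy manual present → met
12. errors-and-omissions renewal 57 days ago vs limit 60 → met
Not met: 6 of 12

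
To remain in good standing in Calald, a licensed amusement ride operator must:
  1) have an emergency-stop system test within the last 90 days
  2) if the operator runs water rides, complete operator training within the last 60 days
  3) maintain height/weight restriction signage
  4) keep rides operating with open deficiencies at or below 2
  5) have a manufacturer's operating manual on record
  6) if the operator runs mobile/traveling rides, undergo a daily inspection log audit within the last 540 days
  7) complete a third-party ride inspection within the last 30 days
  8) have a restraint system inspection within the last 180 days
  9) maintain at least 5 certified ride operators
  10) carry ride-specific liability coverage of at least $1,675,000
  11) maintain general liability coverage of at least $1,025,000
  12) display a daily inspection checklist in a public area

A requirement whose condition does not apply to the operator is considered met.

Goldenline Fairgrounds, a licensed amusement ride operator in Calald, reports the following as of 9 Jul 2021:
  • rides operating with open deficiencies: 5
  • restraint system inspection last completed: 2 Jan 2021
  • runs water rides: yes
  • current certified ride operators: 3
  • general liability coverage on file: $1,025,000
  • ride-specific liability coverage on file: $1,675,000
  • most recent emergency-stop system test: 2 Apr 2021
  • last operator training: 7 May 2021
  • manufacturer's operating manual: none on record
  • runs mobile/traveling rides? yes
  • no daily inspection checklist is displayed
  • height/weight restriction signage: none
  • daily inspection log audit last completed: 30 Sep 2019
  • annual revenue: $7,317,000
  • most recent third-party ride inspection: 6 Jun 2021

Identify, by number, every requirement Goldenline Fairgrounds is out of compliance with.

1. emergency-stop system test 98 days ago vs limit 90 → not met
2. condition 'runs water rides' holds; operator training 63 days ago vs limit 60 → not met
3. height/weight restriction signage absent → not met
4. rides operating with open deficiencies 5 > 2 → not met
5. manufacturer's operating manual absent → not met
6. condition 'runs mobile/traveling rides' holds; daily inspection log audit 648 days ago vs limit 540 → not met
7. third-party ride inspection 33 days ago vs limit 30 → not met
8. restraint system inspection 188 days ago vs limit 180 → not met
9. certified ride operators 3 < 5 → not met
10. ride-specific liability coverage $1,675,000 ≥ $1,675,000 → met
11. general liability coverage $1,025,000 ≥ $1,025,000 → met
12. daily inspection checklist absent → not met
Not met: 1, 2, 3, 4, 5, 6, 7, 8, 9, 12

1, 2, 3, 4, 5, 6, 7, 8, 9, 12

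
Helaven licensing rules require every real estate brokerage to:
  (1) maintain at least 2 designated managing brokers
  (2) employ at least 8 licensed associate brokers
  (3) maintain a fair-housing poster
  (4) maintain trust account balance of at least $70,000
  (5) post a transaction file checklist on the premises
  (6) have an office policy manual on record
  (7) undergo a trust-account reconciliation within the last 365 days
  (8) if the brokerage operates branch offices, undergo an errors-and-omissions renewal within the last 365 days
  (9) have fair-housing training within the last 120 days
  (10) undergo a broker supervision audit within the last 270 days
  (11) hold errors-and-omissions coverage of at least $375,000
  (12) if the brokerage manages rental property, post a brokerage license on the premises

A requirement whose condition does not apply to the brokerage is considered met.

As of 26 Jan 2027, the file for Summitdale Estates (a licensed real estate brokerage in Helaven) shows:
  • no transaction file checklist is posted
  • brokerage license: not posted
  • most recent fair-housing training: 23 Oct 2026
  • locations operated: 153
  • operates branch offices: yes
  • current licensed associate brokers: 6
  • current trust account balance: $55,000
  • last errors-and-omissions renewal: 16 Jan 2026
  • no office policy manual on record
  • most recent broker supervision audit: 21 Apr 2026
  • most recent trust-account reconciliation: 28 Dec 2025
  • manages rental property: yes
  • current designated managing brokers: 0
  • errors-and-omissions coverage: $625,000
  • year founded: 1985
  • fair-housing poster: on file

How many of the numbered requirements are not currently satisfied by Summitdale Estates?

1. designated managing brokers 0 < 2 → not met
2. licensed associate brokers 6 < 8 → not met
3. fair-housing poster present → met
4. trust account balance $55,000 < $70,000 → not met
5. transaction file checklist absent → not met
6. office policy manual absent → not met
7. trust-account reconciliation 394 days ago vs limit 365 → not met
8. condition 'operates branch offices' holds; errors-and-omissions renewal 375 days ago vs limit 365 → not met
9. fair-housing training 95 days ago vs limit 120 → met
10. broker supervision audit 280 days ago vs limit 270 → not met
11. errors-and-omissions coverage $625,000 ≥ $375,000 → met
12. condition 'manages rental property' holds; brokerage license absent → not met
Not met: 9 of 12

9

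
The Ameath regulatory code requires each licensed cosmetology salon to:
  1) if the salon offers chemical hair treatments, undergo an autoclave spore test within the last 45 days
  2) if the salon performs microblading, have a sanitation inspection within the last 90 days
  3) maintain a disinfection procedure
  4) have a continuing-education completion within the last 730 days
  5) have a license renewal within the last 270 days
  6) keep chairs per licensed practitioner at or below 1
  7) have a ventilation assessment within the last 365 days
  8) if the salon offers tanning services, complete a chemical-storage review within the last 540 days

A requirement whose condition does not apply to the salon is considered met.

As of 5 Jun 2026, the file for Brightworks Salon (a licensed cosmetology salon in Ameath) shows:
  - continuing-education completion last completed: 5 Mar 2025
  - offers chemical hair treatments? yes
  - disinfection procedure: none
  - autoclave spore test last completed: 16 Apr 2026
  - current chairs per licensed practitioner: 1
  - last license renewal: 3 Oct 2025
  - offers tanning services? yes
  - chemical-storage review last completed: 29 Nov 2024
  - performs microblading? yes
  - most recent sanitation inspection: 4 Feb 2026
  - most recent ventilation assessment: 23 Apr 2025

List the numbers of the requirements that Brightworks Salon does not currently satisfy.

1, 2, 3, 7, 8

1. condition 'offers chemical hair treatments' holds; autoclave spore test 50 days ago vs limit 45 → not met
2. condition 'performs microblading' holds; sanitation inspection 121 days ago vs limit 90 → not met
3. disinfection procedure absent → not met
4. continuing-education completion 457 days ago vs limit 730 → met
5. license renewal 245 days ago vs limit 270 → met
6. chairs per licensed practitioner 1 ≤ 1 → met
7. ventilation assessment 408 days ago vs limit 365 → not met
8. condition 'offers tanning services' holds; chemical-storage review 553 days ago vs limit 540 → not met
Not met: 1, 2, 3, 7, 8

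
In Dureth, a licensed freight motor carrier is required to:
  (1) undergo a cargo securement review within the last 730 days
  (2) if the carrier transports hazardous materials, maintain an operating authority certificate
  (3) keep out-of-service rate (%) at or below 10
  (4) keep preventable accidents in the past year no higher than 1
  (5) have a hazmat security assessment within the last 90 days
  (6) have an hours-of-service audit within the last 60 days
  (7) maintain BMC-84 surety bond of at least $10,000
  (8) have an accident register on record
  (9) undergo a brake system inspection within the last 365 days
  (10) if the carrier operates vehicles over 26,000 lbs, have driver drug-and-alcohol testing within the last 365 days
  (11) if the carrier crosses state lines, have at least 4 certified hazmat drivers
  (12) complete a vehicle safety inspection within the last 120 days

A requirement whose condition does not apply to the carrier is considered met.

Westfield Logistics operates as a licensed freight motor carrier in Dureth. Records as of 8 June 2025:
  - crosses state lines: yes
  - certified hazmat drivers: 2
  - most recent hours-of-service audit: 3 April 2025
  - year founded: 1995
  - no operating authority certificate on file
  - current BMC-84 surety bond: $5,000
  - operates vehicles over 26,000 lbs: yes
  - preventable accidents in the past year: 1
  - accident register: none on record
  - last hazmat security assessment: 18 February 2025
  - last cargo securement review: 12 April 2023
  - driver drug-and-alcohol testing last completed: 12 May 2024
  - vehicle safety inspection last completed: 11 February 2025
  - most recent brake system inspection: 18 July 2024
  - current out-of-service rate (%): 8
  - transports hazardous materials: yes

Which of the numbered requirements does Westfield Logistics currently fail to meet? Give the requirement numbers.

1, 2, 5, 6, 7, 8, 10, 11

1. cargo securement review 788 days ago vs limit 730 → not met
2. condition 'transports hazardous materials' holds; operating authority certificate absent → not met
3. out-of-service rate (%) 8 ≤ 10 → met
4. preventable accidents in the past year 1 ≤ 1 → met
5. hazmat security assessment 110 days ago vs limit 90 → not met
6. hours-of-service audit 66 days ago vs limit 60 → not met
7. BMC-84 surety bond $5,000 < $10,000 → not met
8. accident register absent → not met
9. brake system inspection 325 days ago vs limit 365 → met
10. condition 'operates vehicles over 26,000 lbs' holds; driver drug-and-alcohol testing 392 days ago vs limit 365 → not met
11. condition 'crosses state lines' holds; certified hazmat drivers 2 < 4 → not met
12. vehicle safety inspection 117 days ago vs limit 120 → met
Not met: 1, 2, 5, 6, 7, 8, 10, 11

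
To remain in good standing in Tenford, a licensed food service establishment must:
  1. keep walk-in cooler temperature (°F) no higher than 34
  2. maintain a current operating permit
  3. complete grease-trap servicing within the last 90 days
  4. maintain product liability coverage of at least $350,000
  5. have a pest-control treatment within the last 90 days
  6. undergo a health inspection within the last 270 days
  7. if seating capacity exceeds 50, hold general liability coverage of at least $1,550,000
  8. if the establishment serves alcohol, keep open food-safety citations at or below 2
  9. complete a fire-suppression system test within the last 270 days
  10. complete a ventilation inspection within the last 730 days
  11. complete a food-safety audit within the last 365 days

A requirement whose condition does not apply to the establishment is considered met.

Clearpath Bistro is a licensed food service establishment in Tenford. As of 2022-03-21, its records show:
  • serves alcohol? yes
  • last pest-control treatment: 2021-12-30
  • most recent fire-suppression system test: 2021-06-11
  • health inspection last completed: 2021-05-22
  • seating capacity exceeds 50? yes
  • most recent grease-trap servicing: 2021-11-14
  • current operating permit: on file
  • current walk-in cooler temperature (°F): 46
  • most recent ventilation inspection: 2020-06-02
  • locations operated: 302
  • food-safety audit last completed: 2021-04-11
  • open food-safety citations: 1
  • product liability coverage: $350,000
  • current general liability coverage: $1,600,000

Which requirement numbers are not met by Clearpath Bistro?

1, 3, 6, 9

1. walk-in cooler temperature (°F) 46 > 34 → not met
2. current operating permit present → met
3. grease-trap servicing 127 days ago vs limit 90 → not met
4. product liability coverage $350,000 ≥ $350,000 → met
5. pest-control treatment 81 days ago vs limit 90 → met
6. health inspection 303 days ago vs limit 270 → not met
7. condition 'seating capacity exceeds 50' holds; general liability coverage $1,600,000 ≥ $1,550,000 → met
8. condition 'serves alcohol' holds; open food-safety citations 1 ≤ 2 → met
9. fire-suppression system test 283 days ago vs limit 270 → not met
10. ventilation inspection 657 days ago vs limit 730 → met
11. food-safety audit 344 days ago vs limit 365 → met
Not met: 1, 3, 6, 9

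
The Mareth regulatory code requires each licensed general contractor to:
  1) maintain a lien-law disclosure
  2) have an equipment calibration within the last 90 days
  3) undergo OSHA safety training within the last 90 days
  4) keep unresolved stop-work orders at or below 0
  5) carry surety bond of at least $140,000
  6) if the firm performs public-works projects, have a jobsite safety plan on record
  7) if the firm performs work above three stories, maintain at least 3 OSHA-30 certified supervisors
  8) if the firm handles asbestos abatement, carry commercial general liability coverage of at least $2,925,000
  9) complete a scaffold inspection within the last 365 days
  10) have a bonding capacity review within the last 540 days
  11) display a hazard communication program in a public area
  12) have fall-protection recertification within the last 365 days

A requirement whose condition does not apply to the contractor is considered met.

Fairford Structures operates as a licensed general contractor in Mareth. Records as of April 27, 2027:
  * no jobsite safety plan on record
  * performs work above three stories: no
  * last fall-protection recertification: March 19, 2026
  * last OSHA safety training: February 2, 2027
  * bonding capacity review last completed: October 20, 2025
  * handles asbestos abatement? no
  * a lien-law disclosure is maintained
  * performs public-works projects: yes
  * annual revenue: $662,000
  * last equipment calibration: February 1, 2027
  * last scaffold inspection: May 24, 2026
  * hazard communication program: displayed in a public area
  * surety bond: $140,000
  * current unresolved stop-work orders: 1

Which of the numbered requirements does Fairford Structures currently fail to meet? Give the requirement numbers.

4, 6, 10, 12

1. lien-law disclosure present → met
2. equipment calibration 85 days ago vs limit 90 → met
3. OSHA safety training 84 days ago vs limit 90 → met
4. unresolved stop-work orders 1 > 0 → not met
5. surety bond $140,000 ≥ $140,000 → met
6. condition 'performs public-works projects' holds; jobsite safety plan absent → not met
7. condition 'performs work above three stories' does not hold → requirement n/a → met
8. condition 'handles asbestos abatement' does not hold → requirement n/a → met
9. scaffold inspection 338 days ago vs limit 365 → met
10. bonding capacity review 554 days ago vs limit 540 → not met
11. hazard communication program present → met
12. fall-protection recertification 404 days ago vs limit 365 → not met
Not met: 4, 6, 10, 12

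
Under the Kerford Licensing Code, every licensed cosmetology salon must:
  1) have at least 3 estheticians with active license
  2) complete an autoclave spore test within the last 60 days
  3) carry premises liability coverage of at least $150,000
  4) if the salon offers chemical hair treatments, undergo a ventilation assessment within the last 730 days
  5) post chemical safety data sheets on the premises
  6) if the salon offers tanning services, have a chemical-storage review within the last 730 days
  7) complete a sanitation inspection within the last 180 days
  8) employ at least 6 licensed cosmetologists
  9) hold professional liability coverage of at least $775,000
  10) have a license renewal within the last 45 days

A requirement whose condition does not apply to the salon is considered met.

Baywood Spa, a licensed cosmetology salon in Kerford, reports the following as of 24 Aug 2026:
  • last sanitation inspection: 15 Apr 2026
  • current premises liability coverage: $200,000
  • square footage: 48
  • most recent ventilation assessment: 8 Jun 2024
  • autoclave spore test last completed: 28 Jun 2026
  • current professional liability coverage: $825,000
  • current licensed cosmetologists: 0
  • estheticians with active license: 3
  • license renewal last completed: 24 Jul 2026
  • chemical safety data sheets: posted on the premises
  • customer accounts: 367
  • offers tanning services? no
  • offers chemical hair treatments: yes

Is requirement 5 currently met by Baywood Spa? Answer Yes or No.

5. chemical safety data sheets present → met

Yes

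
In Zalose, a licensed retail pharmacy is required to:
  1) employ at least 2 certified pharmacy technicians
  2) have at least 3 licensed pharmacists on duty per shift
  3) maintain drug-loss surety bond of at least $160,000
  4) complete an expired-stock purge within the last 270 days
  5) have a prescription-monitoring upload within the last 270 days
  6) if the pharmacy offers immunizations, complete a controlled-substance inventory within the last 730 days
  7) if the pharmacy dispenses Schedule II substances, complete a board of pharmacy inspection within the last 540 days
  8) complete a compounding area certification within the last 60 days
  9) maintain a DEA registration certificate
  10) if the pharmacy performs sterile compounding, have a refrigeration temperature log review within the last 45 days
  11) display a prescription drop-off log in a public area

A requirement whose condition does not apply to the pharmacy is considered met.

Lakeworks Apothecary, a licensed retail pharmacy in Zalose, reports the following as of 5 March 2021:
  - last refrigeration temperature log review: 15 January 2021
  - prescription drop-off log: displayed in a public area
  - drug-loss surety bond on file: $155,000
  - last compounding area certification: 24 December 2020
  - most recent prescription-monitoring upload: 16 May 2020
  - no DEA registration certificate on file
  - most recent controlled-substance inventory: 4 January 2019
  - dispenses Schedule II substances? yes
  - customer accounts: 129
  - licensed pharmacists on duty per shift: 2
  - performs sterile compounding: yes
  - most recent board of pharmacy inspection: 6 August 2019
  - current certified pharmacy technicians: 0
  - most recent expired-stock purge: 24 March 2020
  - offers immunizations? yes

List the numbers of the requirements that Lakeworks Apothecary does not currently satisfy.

1. certified pharmacy technicians 0 < 2 → not met
2. licensed pharmacists on duty per shift 2 < 3 → not met
3. drug-loss surety bond $155,000 < $160,000 → not met
4. expired-stock purge 346 days ago vs limit 270 → not met
5. prescription-monitoring upload 293 days ago vs limit 270 → not met
6. condition 'offers immunizations' holds; controlled-substance inventory 791 days ago vs limit 730 → not met
7. condition 'dispenses Schedule II substances' holds; board of pharmacy inspection 577 days ago vs limit 540 → not met
8. compounding area certification 71 days ago vs limit 60 → not met
9. DEA registration certificate absent → not met
10. condition 'performs sterile compounding' holds; refrigeration temperature log review 49 days ago vs limit 45 → not met
11. prescription drop-off log present → met
Not met: 1, 2, 3, 4, 5, 6, 7, 8, 9, 10

1, 2, 3, 4, 5, 6, 7, 8, 9, 10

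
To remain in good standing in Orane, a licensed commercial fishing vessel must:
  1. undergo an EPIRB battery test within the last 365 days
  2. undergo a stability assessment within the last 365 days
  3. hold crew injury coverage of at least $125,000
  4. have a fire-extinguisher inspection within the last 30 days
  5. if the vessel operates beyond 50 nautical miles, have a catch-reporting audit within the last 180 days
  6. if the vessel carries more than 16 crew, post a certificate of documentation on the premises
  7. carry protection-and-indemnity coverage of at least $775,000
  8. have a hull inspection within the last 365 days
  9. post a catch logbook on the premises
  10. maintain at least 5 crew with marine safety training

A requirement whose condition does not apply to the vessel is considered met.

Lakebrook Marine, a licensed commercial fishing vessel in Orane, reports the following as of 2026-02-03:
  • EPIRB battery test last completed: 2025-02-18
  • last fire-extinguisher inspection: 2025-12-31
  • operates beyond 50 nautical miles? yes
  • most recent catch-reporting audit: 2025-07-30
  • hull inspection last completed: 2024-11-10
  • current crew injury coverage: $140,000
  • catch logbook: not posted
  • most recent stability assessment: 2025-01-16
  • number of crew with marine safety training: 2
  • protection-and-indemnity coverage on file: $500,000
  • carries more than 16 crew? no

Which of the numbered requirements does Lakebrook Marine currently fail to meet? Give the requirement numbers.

2, 4, 5, 7, 8, 9, 10

1. EPIRB battery test 350 days ago vs limit 365 → met
2. stability assessment 383 days ago vs limit 365 → not met
3. crew injury coverage $140,000 ≥ $125,000 → met
4. fire-extinguisher inspection 34 days ago vs limit 30 → not met
5. condition 'operates beyond 50 nautical miles' holds; catch-reporting audit 188 days ago vs limit 180 → not met
6. condition 'carries more than 16 crew' does not hold → requirement n/a → met
7. protection-and-indemnity coverage $500,000 < $775,000 → not met
8. hull inspection 450 days ago vs limit 365 → not met
9. catch logbook absent → not met
10. crew with marine safety training 2 < 5 → not met
Not met: 2, 4, 5, 7, 8, 9, 10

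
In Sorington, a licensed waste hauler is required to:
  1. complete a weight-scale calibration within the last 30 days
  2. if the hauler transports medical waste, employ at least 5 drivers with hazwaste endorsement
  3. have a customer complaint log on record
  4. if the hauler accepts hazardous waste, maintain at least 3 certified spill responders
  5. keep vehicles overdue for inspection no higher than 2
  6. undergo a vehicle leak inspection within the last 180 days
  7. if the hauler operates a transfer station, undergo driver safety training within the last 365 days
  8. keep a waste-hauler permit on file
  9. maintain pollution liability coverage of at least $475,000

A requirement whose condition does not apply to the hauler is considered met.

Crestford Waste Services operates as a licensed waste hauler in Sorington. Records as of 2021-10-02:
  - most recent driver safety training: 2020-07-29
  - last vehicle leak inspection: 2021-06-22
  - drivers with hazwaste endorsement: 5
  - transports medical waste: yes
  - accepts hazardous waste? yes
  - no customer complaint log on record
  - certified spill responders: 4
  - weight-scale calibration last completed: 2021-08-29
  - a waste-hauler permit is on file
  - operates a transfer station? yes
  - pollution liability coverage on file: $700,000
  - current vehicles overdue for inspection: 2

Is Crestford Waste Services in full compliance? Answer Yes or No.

1. weight-scale calibration 34 days ago vs limit 30 → not met
2. condition 'transports medical waste' holds; drivers with hazwaste endorsement 5 ≥ 5 → met
3. customer complaint log absent → not met
4. condition 'accepts hazardous waste' holds; certified spill responders 4 ≥ 3 → met
5. vehicles overdue for inspection 2 ≤ 2 → met
6. vehicle leak inspection 102 days ago vs limit 180 → met
7. condition 'operates a transfer station' holds; driver safety training 430 days ago vs limit 365 → not met
8. waste-hauler permit present → met
9. pollution liability coverage $700,000 ≥ $475,000 → met
Not met: 1, 3, 7

No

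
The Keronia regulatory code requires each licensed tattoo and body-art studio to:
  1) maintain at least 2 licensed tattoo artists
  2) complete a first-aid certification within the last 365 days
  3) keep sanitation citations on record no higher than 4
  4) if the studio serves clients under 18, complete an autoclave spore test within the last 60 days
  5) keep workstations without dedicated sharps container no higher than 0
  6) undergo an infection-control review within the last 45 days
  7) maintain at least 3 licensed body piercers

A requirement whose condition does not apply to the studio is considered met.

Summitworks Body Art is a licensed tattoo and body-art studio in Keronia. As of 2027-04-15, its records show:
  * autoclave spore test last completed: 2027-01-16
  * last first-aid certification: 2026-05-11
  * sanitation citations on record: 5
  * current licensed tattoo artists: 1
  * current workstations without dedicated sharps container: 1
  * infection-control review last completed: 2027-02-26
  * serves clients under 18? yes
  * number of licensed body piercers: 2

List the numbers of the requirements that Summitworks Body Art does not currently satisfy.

1, 3, 4, 5, 6, 7

1. licensed tattoo artists 1 < 2 → not met
2. first-aid certification 339 days ago vs limit 365 → met
3. sanitation citations on record 5 > 4 → not met
4. condition 'serves clients under 18' holds; autoclave spore test 89 days ago vs limit 60 → not met
5. workstations without dedicated sharps container 1 > 0 → not met
6. infection-control review 48 days ago vs limit 45 → not met
7. licensed body piercers 2 < 3 → not met
Not met: 1, 3, 4, 5, 6, 7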